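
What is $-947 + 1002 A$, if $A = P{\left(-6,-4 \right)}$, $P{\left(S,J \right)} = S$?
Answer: $-6959$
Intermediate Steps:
$A = -6$
$-947 + 1002 A = -947 + 1002 \left(-6\right) = -947 - 6012 = -6959$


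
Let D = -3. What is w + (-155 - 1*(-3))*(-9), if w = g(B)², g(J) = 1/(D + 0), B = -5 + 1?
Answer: 12313/9 ≈ 1368.1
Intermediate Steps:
B = -4
g(J) = -⅓ (g(J) = 1/(-3 + 0) = 1/(-3) = -⅓)
w = ⅑ (w = (-⅓)² = ⅑ ≈ 0.11111)
w + (-155 - 1*(-3))*(-9) = ⅑ + (-155 - 1*(-3))*(-9) = ⅑ + (-155 + 3)*(-9) = ⅑ - 152*(-9) = ⅑ + 1368 = 12313/9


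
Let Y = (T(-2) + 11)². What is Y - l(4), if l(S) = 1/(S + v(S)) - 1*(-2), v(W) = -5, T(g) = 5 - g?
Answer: 323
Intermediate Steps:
l(S) = 2 + 1/(-5 + S) (l(S) = 1/(S - 5) - 1*(-2) = 1/(-5 + S) + 2 = 2 + 1/(-5 + S))
Y = 324 (Y = ((5 - 1*(-2)) + 11)² = ((5 + 2) + 11)² = (7 + 11)² = 18² = 324)
Y - l(4) = 324 - (-9 + 2*4)/(-5 + 4) = 324 - (-9 + 8)/(-1) = 324 - (-1)*(-1) = 324 - 1*1 = 324 - 1 = 323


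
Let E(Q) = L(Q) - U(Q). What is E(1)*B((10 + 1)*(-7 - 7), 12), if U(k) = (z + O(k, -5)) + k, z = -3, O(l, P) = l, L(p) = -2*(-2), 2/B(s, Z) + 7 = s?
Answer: -10/161 ≈ -0.062112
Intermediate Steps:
B(s, Z) = 2/(-7 + s)
L(p) = 4
U(k) = -3 + 2*k (U(k) = (-3 + k) + k = -3 + 2*k)
E(Q) = 7 - 2*Q (E(Q) = 4 - (-3 + 2*Q) = 4 + (3 - 2*Q) = 7 - 2*Q)
E(1)*B((10 + 1)*(-7 - 7), 12) = (7 - 2*1)*(2/(-7 + (10 + 1)*(-7 - 7))) = (7 - 2)*(2/(-7 + 11*(-14))) = 5*(2/(-7 - 154)) = 5*(2/(-161)) = 5*(2*(-1/161)) = 5*(-2/161) = -10/161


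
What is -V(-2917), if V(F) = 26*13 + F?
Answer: 2579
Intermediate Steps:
V(F) = 338 + F
-V(-2917) = -(338 - 2917) = -1*(-2579) = 2579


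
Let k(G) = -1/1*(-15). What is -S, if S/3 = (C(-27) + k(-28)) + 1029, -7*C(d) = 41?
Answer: -21801/7 ≈ -3114.4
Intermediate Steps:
C(d) = -41/7 (C(d) = -⅐*41 = -41/7)
k(G) = 15 (k(G) = -1*1*(-15) = -1*(-15) = 15)
S = 21801/7 (S = 3*((-41/7 + 15) + 1029) = 3*(64/7 + 1029) = 3*(7267/7) = 21801/7 ≈ 3114.4)
-S = -1*21801/7 = -21801/7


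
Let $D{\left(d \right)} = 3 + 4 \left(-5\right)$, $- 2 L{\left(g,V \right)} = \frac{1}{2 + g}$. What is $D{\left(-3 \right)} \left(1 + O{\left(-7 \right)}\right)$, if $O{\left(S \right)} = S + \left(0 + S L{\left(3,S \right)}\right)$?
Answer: $\frac{901}{10} \approx 90.1$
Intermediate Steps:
$L{\left(g,V \right)} = - \frac{1}{2 \left(2 + g\right)}$
$O{\left(S \right)} = \frac{9 S}{10}$ ($O{\left(S \right)} = S + \left(0 + S \left(- \frac{1}{4 + 2 \cdot 3}\right)\right) = S + \left(0 + S \left(- \frac{1}{4 + 6}\right)\right) = S + \left(0 + S \left(- \frac{1}{10}\right)\right) = S + \left(0 - \frac{S}{10}\right) = S - \frac{S}{10} = \frac{9 S}{10}$)
$D{\left(d \right)} = -17$ ($D{\left(d \right)} = 3 - 20 = -17$)
$D{\left(-3 \right)} \left(1 + O{\left(-7 \right)}\right) = - 17 \left(1 + \frac{9}{10} \left(-7\right)\right) = - 17 \left(1 - \frac{63}{10}\right) = \left(-17\right) \left(- \frac{53}{10}\right) = \frac{901}{10}$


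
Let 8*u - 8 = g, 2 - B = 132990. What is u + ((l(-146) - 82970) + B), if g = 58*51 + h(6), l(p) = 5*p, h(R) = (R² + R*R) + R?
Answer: -432615/2 ≈ -2.1631e+5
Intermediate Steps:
B = -132988 (B = 2 - 1*132990 = 2 - 132990 = -132988)
h(R) = R + 2*R² (h(R) = (R² + R²) + R = 2*R² + R = R + 2*R²)
g = 3036 (g = 58*51 + 6*(1 + 2*6) = 2958 + 6*(1 + 12) = 2958 + 6*13 = 2958 + 78 = 3036)
u = 761/2 (u = 1 + (⅛)*3036 = 1 + 759/2 = 761/2 ≈ 380.50)
u + ((l(-146) - 82970) + B) = 761/2 + ((5*(-146) - 82970) - 132988) = 761/2 + ((-730 - 82970) - 132988) = 761/2 + (-83700 - 132988) = 761/2 - 216688 = -432615/2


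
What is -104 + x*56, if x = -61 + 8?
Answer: -3072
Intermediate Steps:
x = -53
-104 + x*56 = -104 - 53*56 = -104 - 2968 = -3072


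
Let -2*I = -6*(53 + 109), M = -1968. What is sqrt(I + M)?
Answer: I*sqrt(1482) ≈ 38.497*I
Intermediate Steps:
I = 486 (I = -(-3)*(53 + 109) = -(-3)*162 = -1/2*(-972) = 486)
sqrt(I + M) = sqrt(486 - 1968) = sqrt(-1482) = I*sqrt(1482)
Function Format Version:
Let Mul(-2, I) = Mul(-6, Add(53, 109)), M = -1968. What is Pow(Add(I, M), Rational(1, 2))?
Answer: Mul(I, Pow(1482, Rational(1, 2))) ≈ Mul(38.497, I)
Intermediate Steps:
I = 486 (I = Mul(Rational(-1, 2), Mul(-6, Add(53, 109))) = Mul(Rational(-1, 2), Mul(-6, 162)) = Mul(Rational(-1, 2), -972) = 486)
Pow(Add(I, M), Rational(1, 2)) = Pow(Add(486, -1968), Rational(1, 2)) = Pow(-1482, Rational(1, 2)) = Mul(I, Pow(1482, Rational(1, 2)))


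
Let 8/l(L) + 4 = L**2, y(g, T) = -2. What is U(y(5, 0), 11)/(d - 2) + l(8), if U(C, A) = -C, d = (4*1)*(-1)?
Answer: -1/5 ≈ -0.20000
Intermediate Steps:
d = -4 (d = 4*(-1) = -4)
l(L) = 8/(-4 + L**2)
U(y(5, 0), 11)/(d - 2) + l(8) = (-1*(-2))/(-4 - 2) + 8/(-4 + 8**2) = 2/(-6) + 8/(-4 + 64) = 2*(-1/6) + 8/60 = -1/3 + 8*(1/60) = -1/3 + 2/15 = -1/5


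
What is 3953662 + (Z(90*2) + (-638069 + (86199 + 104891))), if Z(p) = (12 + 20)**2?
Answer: 3507707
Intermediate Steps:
Z(p) = 1024 (Z(p) = 32**2 = 1024)
3953662 + (Z(90*2) + (-638069 + (86199 + 104891))) = 3953662 + (1024 + (-638069 + (86199 + 104891))) = 3953662 + (1024 + (-638069 + 191090)) = 3953662 + (1024 - 446979) = 3953662 - 445955 = 3507707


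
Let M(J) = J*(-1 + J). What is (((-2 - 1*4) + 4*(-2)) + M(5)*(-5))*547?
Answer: -62358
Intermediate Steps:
(((-2 - 1*4) + 4*(-2)) + M(5)*(-5))*547 = (((-2 - 1*4) + 4*(-2)) + (5*(-1 + 5))*(-5))*547 = (((-2 - 4) - 8) + (5*4)*(-5))*547 = ((-6 - 8) + 20*(-5))*547 = (-14 - 100)*547 = -114*547 = -62358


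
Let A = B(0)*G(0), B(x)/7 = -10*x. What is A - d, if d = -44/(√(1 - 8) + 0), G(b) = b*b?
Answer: -44*I*√7/7 ≈ -16.63*I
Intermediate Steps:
B(x) = -70*x (B(x) = 7*(-10*x) = -70*x)
G(b) = b²
d = 44*I*√7/7 (d = -44/(√(-7) + 0) = -44/(I*√7 + 0) = -44/(I*√7) = -I*√7/7*(-44) = 44*I*√7/7 ≈ 16.63*I)
A = 0 (A = -70*0*0² = 0*0 = 0)
A - d = 0 - 44*I*√7/7 = -44*I*√7/7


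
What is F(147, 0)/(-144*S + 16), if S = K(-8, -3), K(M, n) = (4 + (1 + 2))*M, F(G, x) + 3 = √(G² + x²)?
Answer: 9/505 ≈ 0.017822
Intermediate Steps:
F(G, x) = -3 + √(G² + x²)
K(M, n) = 7*M (K(M, n) = (4 + 3)*M = 7*M)
S = -56 (S = 7*(-8) = -56)
F(147, 0)/(-144*S + 16) = (-3 + √(147² + 0²))/(-144*(-56) + 16) = (-3 + √(21609 + 0))/(8064 + 16) = (-3 + √21609)/8080 = (-3 + 147)*(1/8080) = 144*(1/8080) = 9/505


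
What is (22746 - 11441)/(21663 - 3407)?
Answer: 1615/2608 ≈ 0.61925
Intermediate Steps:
(22746 - 11441)/(21663 - 3407) = 11305/18256 = 11305*(1/18256) = 1615/2608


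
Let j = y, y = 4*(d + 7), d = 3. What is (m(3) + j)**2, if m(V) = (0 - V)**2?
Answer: 2401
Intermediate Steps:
m(V) = V**2 (m(V) = (-V)**2 = V**2)
y = 40 (y = 4*(3 + 7) = 4*10 = 40)
j = 40
(m(3) + j)**2 = (3**2 + 40)**2 = (9 + 40)**2 = 49**2 = 2401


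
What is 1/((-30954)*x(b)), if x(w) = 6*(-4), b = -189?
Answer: 1/742896 ≈ 1.3461e-6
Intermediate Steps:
x(w) = -24
1/((-30954)*x(b)) = 1/(-30954*(-24)) = -1/30954*(-1/24) = 1/742896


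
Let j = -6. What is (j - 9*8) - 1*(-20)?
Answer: -58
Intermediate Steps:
(j - 9*8) - 1*(-20) = (-6 - 9*8) - 1*(-20) = (-6 - 72) + 20 = -78 + 20 = -58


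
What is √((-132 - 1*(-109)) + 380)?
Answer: √357 ≈ 18.894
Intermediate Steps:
√((-132 - 1*(-109)) + 380) = √((-132 + 109) + 380) = √(-23 + 380) = √357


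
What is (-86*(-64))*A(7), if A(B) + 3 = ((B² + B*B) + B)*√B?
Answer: -16512 + 577920*√7 ≈ 1.5125e+6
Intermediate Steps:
A(B) = -3 + √B*(B + 2*B²) (A(B) = -3 + ((B² + B*B) + B)*√B = -3 + ((B² + B²) + B)*√B = -3 + (2*B² + B)*√B = -3 + (B + 2*B²)*√B = -3 + √B*(B + 2*B²))
(-86*(-64))*A(7) = (-86*(-64))*(-3 + 7^(3/2) + 2*7^(5/2)) = 5504*(-3 + 7*√7 + 2*(49*√7)) = 5504*(-3 + 7*√7 + 98*√7) = 5504*(-3 + 105*√7) = -16512 + 577920*√7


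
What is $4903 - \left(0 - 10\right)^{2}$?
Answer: $4803$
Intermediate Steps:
$4903 - \left(0 - 10\right)^{2} = 4903 - \left(-10\right)^{2} = 4903 - 100 = 4803$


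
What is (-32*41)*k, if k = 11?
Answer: -14432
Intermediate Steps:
(-32*41)*k = -32*41*11 = -1312*11 = -14432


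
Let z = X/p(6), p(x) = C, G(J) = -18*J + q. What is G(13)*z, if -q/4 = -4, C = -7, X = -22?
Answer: -4796/7 ≈ -685.14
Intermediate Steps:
q = 16 (q = -4*(-4) = 16)
G(J) = 16 - 18*J (G(J) = -18*J + 16 = 16 - 18*J)
p(x) = -7
z = 22/7 (z = -22/(-7) = -22*(-⅐) = 22/7 ≈ 3.1429)
G(13)*z = (16 - 18*13)*(22/7) = (16 - 234)*(22/7) = -218*22/7 = -4796/7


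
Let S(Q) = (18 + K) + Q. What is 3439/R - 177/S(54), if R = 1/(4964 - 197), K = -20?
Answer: 852472899/52 ≈ 1.6394e+7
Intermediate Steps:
R = 1/4767 ≈ 0.00020978
S(Q) = -2 + Q (S(Q) = (18 - 20) + Q = -2 + Q)
3439/R - 177/S(54) = 3439/(1/4767) - 177/(-2 + 54) = 3439*4767 - 177/52 = 16393713 - 177*1/52 = 16393713 - 177/52 = 852472899/52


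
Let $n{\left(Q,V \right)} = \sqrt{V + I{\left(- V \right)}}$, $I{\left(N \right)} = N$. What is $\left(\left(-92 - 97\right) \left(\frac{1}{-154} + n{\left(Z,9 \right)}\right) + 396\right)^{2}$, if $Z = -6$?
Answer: $\frac{76370121}{484} \approx 1.5779 \cdot 10^{5}$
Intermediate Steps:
$n{\left(Q,V \right)} = 0$ ($n{\left(Q,V \right)} = \sqrt{V - V} = \sqrt{0} = 0$)
$\left(\left(-92 - 97\right) \left(\frac{1}{-154} + n{\left(Z,9 \right)}\right) + 396\right)^{2} = \left(\left(-92 - 97\right) \left(\frac{1}{-154} + 0\right) + 396\right)^{2} = \left(- 189 \left(- \frac{1}{154} + 0\right) + 396\right)^{2} = \left(\left(-189\right) \left(- \frac{1}{154}\right) + 396\right)^{2} = \left(\frac{27}{22} + 396\right)^{2} = \left(\frac{8739}{22}\right)^{2} = \frac{76370121}{484}$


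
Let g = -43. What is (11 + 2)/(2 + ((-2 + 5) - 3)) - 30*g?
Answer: 2593/2 ≈ 1296.5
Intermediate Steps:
(11 + 2)/(2 + ((-2 + 5) - 3)) - 30*g = (11 + 2)/(2 + ((-2 + 5) - 3)) - 30*(-43) = 13/(2 + (3 - 3)) + 1290 = 13/(2 + 0) + 1290 = 13/2 + 1290 = 2593/2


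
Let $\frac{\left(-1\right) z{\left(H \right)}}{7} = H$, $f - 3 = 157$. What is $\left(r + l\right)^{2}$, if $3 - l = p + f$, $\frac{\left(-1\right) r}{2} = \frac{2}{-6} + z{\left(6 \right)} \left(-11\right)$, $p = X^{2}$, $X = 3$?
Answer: $\frac{10679824}{9} \approx 1.1866 \cdot 10^{6}$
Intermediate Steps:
$f = 160$ ($f = 3 + 157 = 160$)
$z{\left(H \right)} = - 7 H$
$p = 9$ ($p = 3^{2} = 9$)
$r = - \frac{2770}{3}$ ($r = - 2 \left(\frac{2}{-6} + \left(-7\right) 6 \left(-11\right)\right) = - 2 \left(2 \left(- \frac{1}{6}\right) - -462\right) = - 2 \left(- \frac{1}{3} + 462\right) = \left(-2\right) \frac{1385}{3} = - \frac{2770}{3} \approx -923.33$)
$l = -166$ ($l = 3 - \left(9 + 160\right) = 3 - 169 = -166$)
$\left(r + l\right)^{2} = \left(- \frac{2770}{3} - 166\right)^{2} = \left(- \frac{3268}{3}\right)^{2} = \frac{10679824}{9}$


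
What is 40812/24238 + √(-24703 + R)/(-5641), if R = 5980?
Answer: 20406/12119 - 79*I*√3/5641 ≈ 1.6838 - 0.024257*I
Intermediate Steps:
40812/24238 + √(-24703 + R)/(-5641) = 40812/24238 + √(-24703 + 5980)/(-5641) = 40812*(1/24238) + √(-18723)*(-1/5641) = 20406/12119 + (79*I*√3)*(-1/5641) = 20406/12119 - 79*I*√3/5641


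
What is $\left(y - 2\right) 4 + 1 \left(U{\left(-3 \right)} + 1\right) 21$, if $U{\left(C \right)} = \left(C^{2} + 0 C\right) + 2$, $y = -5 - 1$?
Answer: $220$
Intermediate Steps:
$y = -6$ ($y = -5 - 1 = -6$)
$U{\left(C \right)} = 2 + C^{2}$ ($U{\left(C \right)} = \left(C^{2} + 0\right) + 2 = C^{2} + 2 = 2 + C^{2}$)
$\left(y - 2\right) 4 + 1 \left(U{\left(-3 \right)} + 1\right) 21 = \left(-6 - 2\right) 4 + 1 \left(\left(2 + \left(-3\right)^{2}\right) + 1\right) 21 = \left(-8\right) 4 + 1 \left(\left(2 + 9\right) + 1\right) 21 = -32 + 1 \left(11 + 1\right) 21 = -32 + 1 \cdot 12 \cdot 21 = -32 + 12 \cdot 21 = -32 + 252 = 220$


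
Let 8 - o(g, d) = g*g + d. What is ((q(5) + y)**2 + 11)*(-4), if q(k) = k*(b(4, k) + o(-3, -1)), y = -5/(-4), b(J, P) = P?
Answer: -11201/4 ≈ -2800.3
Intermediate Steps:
o(g, d) = 8 - d - g**2 (o(g, d) = 8 - (g*g + d) = 8 - (g**2 + d) = 8 - (d + g**2) = 8 + (-d - g**2) = 8 - d - g**2)
y = 5/4 (y = -5*(-1/4) = 5/4 ≈ 1.2500)
q(k) = k**2 (q(k) = k*(k + (8 - 1*(-1) - 1*(-3)**2)) = k*(k + (8 + 1 - 1*9)) = k*(k + (8 + 1 - 9)) = k*(k + 0) = k*k = k**2)
((q(5) + y)**2 + 11)*(-4) = ((5**2 + 5/4)**2 + 11)*(-4) = ((25 + 5/4)**2 + 11)*(-4) = ((105/4)**2 + 11)*(-4) = (11025/16 + 11)*(-4) = (11201/16)*(-4) = -11201/4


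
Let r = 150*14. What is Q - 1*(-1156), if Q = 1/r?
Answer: 2427601/2100 ≈ 1156.0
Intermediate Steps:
r = 2100
Q = 1/2100 ≈ 0.00047619
Q - 1*(-1156) = 1/2100 - 1*(-1156) = 1/2100 + 1156 = 2427601/2100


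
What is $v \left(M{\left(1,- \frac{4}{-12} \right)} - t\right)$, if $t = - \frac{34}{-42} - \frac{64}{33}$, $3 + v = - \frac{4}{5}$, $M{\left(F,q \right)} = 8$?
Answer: $- \frac{13357}{385} \approx -34.693$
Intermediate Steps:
$v = - \frac{19}{5}$ ($v = -3 - \frac{4}{5} = - \frac{19}{5} \approx -3.8$)
$t = - \frac{87}{77}$ ($t = \left(-34\right) \left(- \frac{1}{42}\right) - \frac{64}{33} = \frac{17}{21} - \frac{64}{33} = - \frac{87}{77} \approx -1.1299$)
$v \left(M{\left(1,- \frac{4}{-12} \right)} - t\right) = - \frac{19 \left(8 - - \frac{87}{77}\right)}{5} = - \frac{19 \left(8 + \frac{87}{77}\right)}{5} = \left(- \frac{19}{5}\right) \frac{703}{77} = - \frac{13357}{385}$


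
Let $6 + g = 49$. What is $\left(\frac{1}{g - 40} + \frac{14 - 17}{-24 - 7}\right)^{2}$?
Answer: $\frac{1600}{8649} \approx 0.18499$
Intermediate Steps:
$g = 43$ ($g = -6 + 49 = 43$)
$\left(\frac{1}{g - 40} + \frac{14 - 17}{-24 - 7}\right)^{2} = \left(\frac{1}{43 - 40} + \frac{14 - 17}{-24 - 7}\right)^{2} = \left(\frac{1}{3} - \frac{3}{-31}\right)^{2} = \left(\frac{1}{3} - - \frac{3}{31}\right)^{2} = \left(\frac{1}{3} + \frac{3}{31}\right)^{2} = \left(\frac{40}{93}\right)^{2} = \frac{1600}{8649}$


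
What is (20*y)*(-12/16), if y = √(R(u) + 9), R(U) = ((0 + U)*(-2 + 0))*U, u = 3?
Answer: -45*I ≈ -45.0*I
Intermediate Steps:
R(U) = -2*U² (R(U) = (U*(-2))*U = (-2*U)*U = -2*U²)
y = 3*I (y = √(-2*3² + 9) = √(-2*9 + 9) = √(-18 + 9) = √(-9) = 3*I ≈ 3.0*I)
(20*y)*(-12/16) = (20*(3*I))*(-12/16) = (60*I)*(-12*1/16) = (60*I)*(-¾) = -45*I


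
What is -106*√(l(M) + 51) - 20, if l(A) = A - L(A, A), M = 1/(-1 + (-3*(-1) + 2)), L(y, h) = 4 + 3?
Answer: -20 - 53*√177 ≈ -725.12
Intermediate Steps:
L(y, h) = 7
M = ¼ (M = 1/(-1 + (3 + 2)) = 1/(-1 + 5) = 1/4 = ¼ ≈ 0.25000)
l(A) = -7 + A (l(A) = A - 1*7 = A - 7 = -7 + A)
-106*√(l(M) + 51) - 20 = -106*√((-7 + ¼) + 51) - 20 = -106*√(-27/4 + 51) - 20 = -53*√177 - 20 = -20 - 53*√177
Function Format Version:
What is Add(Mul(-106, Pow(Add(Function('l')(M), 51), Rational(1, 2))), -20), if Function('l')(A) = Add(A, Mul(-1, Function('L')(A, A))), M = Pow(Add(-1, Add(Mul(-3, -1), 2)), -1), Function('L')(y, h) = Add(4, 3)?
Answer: Add(-20, Mul(-53, Pow(177, Rational(1, 2)))) ≈ -725.12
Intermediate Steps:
Function('L')(y, h) = 7
M = Rational(1, 4) (M = Pow(Add(-1, Add(3, 2)), -1) = Pow(Add(-1, 5), -1) = Pow(4, -1) = Rational(1, 4) ≈ 0.25000)
Function('l')(A) = Add(-7, A) (Function('l')(A) = Add(A, Mul(-1, 7)) = Add(A, -7) = Add(-7, A))
Add(Mul(-106, Pow(Add(Function('l')(M), 51), Rational(1, 2))), -20) = Add(Mul(-106, Pow(Add(Add(-7, Rational(1, 4)), 51), Rational(1, 2))), -20) = Add(Mul(-106, Pow(Add(Rational(-27, 4), 51), Rational(1, 2))), -20) = Add(Mul(-106, Pow(Rational(177, 4), Rational(1, 2))), -20) = Add(Mul(-106, Mul(Rational(1, 2), Pow(177, Rational(1, 2)))), -20) = Add(Mul(-53, Pow(177, Rational(1, 2))), -20) = Add(-20, Mul(-53, Pow(177, Rational(1, 2))))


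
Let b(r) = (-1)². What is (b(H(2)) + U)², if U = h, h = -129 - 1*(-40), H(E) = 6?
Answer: 7744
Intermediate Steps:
h = -89 (h = -129 + 40 = -89)
U = -89
b(r) = 1
(b(H(2)) + U)² = (1 - 89)² = (-88)² = 7744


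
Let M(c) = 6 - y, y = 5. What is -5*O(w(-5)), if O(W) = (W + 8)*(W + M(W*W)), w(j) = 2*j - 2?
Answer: -220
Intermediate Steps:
w(j) = -2 + 2*j
M(c) = 1 (M(c) = 6 - 1*5 = 6 - 5 = 1)
O(W) = (1 + W)*(8 + W) (O(W) = (W + 8)*(W + 1) = (8 + W)*(1 + W) = (1 + W)*(8 + W))
-5*O(w(-5)) = -5*(8 + (-2 + 2*(-5))² + 9*(-2 + 2*(-5))) = -5*(8 + (-2 - 10)² + 9*(-2 - 10)) = -5*(8 + (-12)² + 9*(-12)) = -5*(8 + 144 - 108) = -5*44 = -220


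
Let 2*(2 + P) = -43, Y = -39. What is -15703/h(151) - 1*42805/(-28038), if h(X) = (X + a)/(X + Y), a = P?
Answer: -32870654887/2383230 ≈ -13792.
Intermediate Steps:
P = -47/2 (P = -2 + (1/2)*(-43) = -2 - 43/2 = -47/2 ≈ -23.500)
a = -47/2 ≈ -23.500
h(X) = (-47/2 + X)/(-39 + X) (h(X) = (X - 47/2)/(X - 39) = (-47/2 + X)/(-39 + X))
-15703/h(151) - 1*42805/(-28038) = -15703*(-39 + 151)/(-47/2 + 151) - 1*42805/(-28038) = -15703/((255/2)/112) - 42805*(-1/28038) = -15703/((1/112)*(255/2)) + 42805/28038 = -15703/255/224 + 42805/28038 = -15703*224/255 + 42805/28038 = -3517472/255 + 42805/28038 = -32870654887/2383230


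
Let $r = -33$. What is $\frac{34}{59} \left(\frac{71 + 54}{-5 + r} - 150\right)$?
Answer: $- \frac{99025}{1121} \approx -88.336$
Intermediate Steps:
$\frac{34}{59} \left(\frac{71 + 54}{-5 + r} - 150\right) = \frac{34}{59} \left(\frac{71 + 54}{-5 - 33} - 150\right) = 34 \cdot \frac{1}{59} \left(\frac{125}{-38} - 150\right) = \frac{34 \left(125 \left(- \frac{1}{38}\right) - 150\right)}{59} = \frac{34 \left(- \frac{125}{38} - 150\right)}{59} = \frac{34}{59} \left(- \frac{5825}{38}\right) = - \frac{99025}{1121}$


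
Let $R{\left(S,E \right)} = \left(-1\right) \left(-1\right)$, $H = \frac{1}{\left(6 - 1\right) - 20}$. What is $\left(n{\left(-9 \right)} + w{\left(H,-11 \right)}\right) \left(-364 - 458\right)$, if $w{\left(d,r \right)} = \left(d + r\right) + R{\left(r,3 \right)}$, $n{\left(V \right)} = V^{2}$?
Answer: $- \frac{291536}{5} \approx -58307.0$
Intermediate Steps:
$H = - \frac{1}{15}$ ($H = \frac{1}{\left(6 - 1\right) - 20} = \frac{1}{5 - 20} = \frac{1}{-15} = - \frac{1}{15} \approx -0.066667$)
$R{\left(S,E \right)} = 1$
$w{\left(d,r \right)} = 1 + d + r$ ($w{\left(d,r \right)} = \left(d + r\right) + 1 = 1 + d + r$)
$\left(n{\left(-9 \right)} + w{\left(H,-11 \right)}\right) \left(-364 - 458\right) = \left(\left(-9\right)^{2} - \frac{151}{15}\right) \left(-364 - 458\right) = \left(81 - \frac{151}{15}\right) \left(-822\right) = \frac{1064}{15} \left(-822\right) = - \frac{291536}{5}$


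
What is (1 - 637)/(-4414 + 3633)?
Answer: 636/781 ≈ 0.81434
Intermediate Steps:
(1 - 637)/(-4414 + 3633) = -636/(-781) = -636*(-1/781) = 636/781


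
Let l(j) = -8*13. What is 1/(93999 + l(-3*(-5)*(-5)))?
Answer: 1/93895 ≈ 1.0650e-5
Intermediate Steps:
l(j) = -104
1/(93999 + l(-3*(-5)*(-5))) = 1/(93999 - 104) = 1/93895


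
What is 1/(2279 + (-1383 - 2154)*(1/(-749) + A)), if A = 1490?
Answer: -749/3945616862 ≈ -1.8983e-7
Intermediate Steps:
1/(2279 + (-1383 - 2154)*(1/(-749) + A)) = 1/(2279 + (-1383 - 2154)*(1/(-749) + 1490)) = 1/(2279 - 3537*(-1/749 + 1490)) = 1/(2279 - 3537*1116009/749) = 1/(2279 - 3947323833/749) = 1/(-3945616862/749) = -749/3945616862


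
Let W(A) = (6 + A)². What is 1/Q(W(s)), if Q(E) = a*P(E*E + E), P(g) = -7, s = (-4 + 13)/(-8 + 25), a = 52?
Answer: -1/364 ≈ -0.0027473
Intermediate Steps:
s = 9/17 ≈ 0.52941
Q(E) = -364 (Q(E) = 52*(-7) = -364)
1/Q(W(s)) = 1/(-364) = -1/364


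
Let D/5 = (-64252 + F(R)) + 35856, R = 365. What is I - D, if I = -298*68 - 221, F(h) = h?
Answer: 119670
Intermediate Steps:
D = -140155 (D = 5*((-64252 + 365) + 35856) = 5*(-63887 + 35856) = 5*(-28031) = -140155)
I = -20485 (I = -20264 - 221 = -20485)
I - D = -20485 - 1*(-140155) = -20485 + 140155 = 119670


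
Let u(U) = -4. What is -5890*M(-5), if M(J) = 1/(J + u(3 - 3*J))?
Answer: 5890/9 ≈ 654.44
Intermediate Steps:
M(J) = 1/(-4 + J) (M(J) = 1/(J - 4) = 1/(-4 + J))
-5890*M(-5) = -5890/(-4 - 5) = -5890/(-9) = -5890*(-1/9) = 5890/9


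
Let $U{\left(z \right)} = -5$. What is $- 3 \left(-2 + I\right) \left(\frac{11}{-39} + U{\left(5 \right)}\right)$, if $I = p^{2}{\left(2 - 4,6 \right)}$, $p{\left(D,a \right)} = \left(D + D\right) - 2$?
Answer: $\frac{7004}{13} \approx 538.77$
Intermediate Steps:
$p{\left(D,a \right)} = -2 + 2 D$ ($p{\left(D,a \right)} = 2 D - 2 = -2 + 2 D$)
$I = 36$ ($I = \left(-2 + 2 \left(2 - 4\right)\right)^{2} = \left(-2 + 2 \left(-2\right)\right)^{2} = \left(-2 - 4\right)^{2} = \left(-6\right)^{2} = 36$)
$- 3 \left(-2 + I\right) \left(\frac{11}{-39} + U{\left(5 \right)}\right) = - 3 \left(-2 + 36\right) \left(\frac{11}{-39} - 5\right) = \left(-3\right) 34 \left(11 \left(- \frac{1}{39}\right) - 5\right) = - 102 \left(- \frac{11}{39} - 5\right) = \left(-102\right) \left(- \frac{206}{39}\right) = \frac{7004}{13}$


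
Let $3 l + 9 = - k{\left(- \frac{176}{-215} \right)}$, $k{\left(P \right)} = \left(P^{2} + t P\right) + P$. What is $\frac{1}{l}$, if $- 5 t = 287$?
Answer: $\frac{5547}{67487} \approx 0.082194$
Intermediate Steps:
$t = - \frac{287}{5}$ ($t = \left(- \frac{1}{5}\right) 287 = - \frac{287}{5} \approx -57.4$)
$k{\left(P \right)} = P^{2} - \frac{282 P}{5}$ ($k{\left(P \right)} = \left(P^{2} - \frac{287 P}{5}\right) + P = P^{2} - \frac{282 P}{5}$)
$l = \frac{67487}{5547}$ ($l = -3 + \frac{\left(-1\right) \frac{- \frac{176}{-215} \left(-282 + 5 \left(- \frac{176}{-215}\right)\right)}{5}}{3} = -3 + \frac{\left(-1\right) \frac{\left(-176\right) \left(- \frac{1}{215}\right) \left(-282 + 5 \left(\left(-176\right) \left(- \frac{1}{215}\right)\right)\right)}{5}}{3} = -3 + \frac{\left(-1\right) \frac{1}{5} \cdot \frac{176}{215} \left(-282 + 5 \cdot \frac{176}{215}\right)}{3} = -3 + \frac{\left(-1\right) \frac{1}{5} \cdot \frac{176}{215} \left(-282 + \frac{176}{43}\right)}{3} = -3 + \frac{\left(-1\right) \frac{1}{5} \cdot \frac{176}{215} \left(- \frac{11950}{43}\right)}{3} = -3 + \frac{\left(-1\right) \left(- \frac{84128}{1849}\right)}{3} = -3 + \frac{1}{3} \cdot \frac{84128}{1849} = -3 + \frac{84128}{5547} = \frac{67487}{5547} \approx 12.166$)
$\frac{1}{l} = \frac{1}{\frac{67487}{5547}} = \frac{5547}{67487}$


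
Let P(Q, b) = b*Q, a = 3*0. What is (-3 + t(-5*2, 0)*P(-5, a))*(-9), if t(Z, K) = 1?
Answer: 27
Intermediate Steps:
a = 0
P(Q, b) = Q*b
(-3 + t(-5*2, 0)*P(-5, a))*(-9) = (-3 + 1*(-5*0))*(-9) = (-3 + 1*0)*(-9) = (-3 + 0)*(-9) = -3*(-9) = 27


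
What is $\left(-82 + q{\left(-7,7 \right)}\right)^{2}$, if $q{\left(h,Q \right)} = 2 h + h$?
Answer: $10609$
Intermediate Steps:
$q{\left(h,Q \right)} = 3 h$
$\left(-82 + q{\left(-7,7 \right)}\right)^{2} = \left(-82 + 3 \left(-7\right)\right)^{2} = \left(-82 - 21\right)^{2} = \left(-103\right)^{2} = 10609$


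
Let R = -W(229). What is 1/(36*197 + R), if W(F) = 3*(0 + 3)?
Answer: 1/7083 ≈ 0.00014118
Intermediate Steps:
W(F) = 9 (W(F) = 3*3 = 9)
R = -9 (R = -1*9 = -9)
1/(36*197 + R) = 1/(36*197 - 9) = 1/(7092 - 9) = 1/7083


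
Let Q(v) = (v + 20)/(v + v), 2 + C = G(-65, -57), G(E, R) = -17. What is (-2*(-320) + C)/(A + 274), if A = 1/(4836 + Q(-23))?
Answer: 138147039/60953812 ≈ 2.2664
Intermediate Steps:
C = -19 (C = -2 - 17 = -19)
Q(v) = (20 + v)/(2*v) (Q(v) = (20 + v)/((2*v)) = (20 + v)*(1/(2*v)) = (20 + v)/(2*v))
A = 46/222459 (A = 1/(4836 + (½)*(20 - 23)/(-23)) = 1/(4836 + (½)*(-1/23)*(-3)) = 1/(4836 + 3/46) = 1/(222459/46) = 46/222459 ≈ 0.00020678)
(-2*(-320) + C)/(A + 274) = (-2*(-320) - 19)/(46/222459 + 274) = (640 - 19)/(60953812/222459) = 621*(222459/60953812) = 138147039/60953812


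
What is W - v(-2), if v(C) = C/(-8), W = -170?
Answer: -681/4 ≈ -170.25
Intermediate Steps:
v(C) = -C/8 (v(C) = C*(-1/8) = -C/8)
W - v(-2) = -170 - (-1)*(-2)/8 = -170 - 1*1/4 = -170 - 1/4 = -681/4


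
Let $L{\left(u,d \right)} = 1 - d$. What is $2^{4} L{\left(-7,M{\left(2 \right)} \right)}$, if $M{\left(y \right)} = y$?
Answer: $-16$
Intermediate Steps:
$2^{4} L{\left(-7,M{\left(2 \right)} \right)} = 2^{4} \left(1 - 2\right) = 16 \left(1 - 2\right) = 16 \left(-1\right) = -16$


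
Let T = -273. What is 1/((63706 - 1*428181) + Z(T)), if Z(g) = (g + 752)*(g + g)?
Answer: -1/626009 ≈ -1.5974e-6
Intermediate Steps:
Z(g) = 2*g*(752 + g) (Z(g) = (752 + g)*(2*g) = 2*g*(752 + g))
1/((63706 - 1*428181) + Z(T)) = 1/((63706 - 1*428181) + 2*(-273)*(752 - 273)) = 1/((63706 - 428181) + 2*(-273)*479) = 1/(-364475 - 261534) = 1/(-626009) = -1/626009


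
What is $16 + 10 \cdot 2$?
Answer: $36$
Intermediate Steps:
$16 + 10 \cdot 2 = 16 + 20 = 36$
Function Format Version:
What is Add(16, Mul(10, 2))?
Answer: 36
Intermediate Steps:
Add(16, Mul(10, 2)) = Add(16, 20) = 36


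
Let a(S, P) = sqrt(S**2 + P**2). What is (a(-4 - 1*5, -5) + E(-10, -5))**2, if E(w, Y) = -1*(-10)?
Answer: (10 + sqrt(106))**2 ≈ 411.91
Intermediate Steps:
E(w, Y) = 10
a(S, P) = sqrt(P**2 + S**2)
(a(-4 - 1*5, -5) + E(-10, -5))**2 = (sqrt((-5)**2 + (-4 - 1*5)**2) + 10)**2 = (sqrt(25 + (-4 - 5)**2) + 10)**2 = (sqrt(25 + (-9)**2) + 10)**2 = (sqrt(25 + 81) + 10)**2 = (sqrt(106) + 10)**2 = (10 + sqrt(106))**2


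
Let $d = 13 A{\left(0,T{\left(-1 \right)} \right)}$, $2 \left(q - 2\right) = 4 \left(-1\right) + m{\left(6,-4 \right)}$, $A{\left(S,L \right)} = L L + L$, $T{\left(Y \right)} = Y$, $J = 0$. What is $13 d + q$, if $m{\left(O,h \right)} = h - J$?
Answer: $-2$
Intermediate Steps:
$m{\left(O,h \right)} = h$ ($m{\left(O,h \right)} = h - 0 = h + 0 = h$)
$A{\left(S,L \right)} = L + L^{2}$ ($A{\left(S,L \right)} = L^{2} + L = L + L^{2}$)
$q = -2$ ($q = 2 + \frac{4 \left(-1\right) - 4}{2} = 2 + \frac{-4 - 4}{2} = 2 + \frac{1}{2} \left(-8\right) = 2 - 4 = -2$)
$d = 0$ ($d = 13 \left(- (1 - 1)\right) = 13 \left(\left(-1\right) 0\right) = 13 \cdot 0 = 0$)
$13 d + q = 13 \cdot 0 - 2 = 0 - 2 = -2$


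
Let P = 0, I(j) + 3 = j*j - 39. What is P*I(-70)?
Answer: 0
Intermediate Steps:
I(j) = -42 + j² (I(j) = -3 + (j*j - 39) = -3 + (j² - 39) = -3 + (-39 + j²) = -42 + j²)
P*I(-70) = 0*(-42 + (-70)²) = 0*(-42 + 4900) = 0*4858 = 0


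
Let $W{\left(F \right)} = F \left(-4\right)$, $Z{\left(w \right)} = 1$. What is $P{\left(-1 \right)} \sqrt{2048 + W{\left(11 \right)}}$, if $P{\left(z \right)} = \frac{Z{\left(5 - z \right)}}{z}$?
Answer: $- 2 \sqrt{501} \approx -44.766$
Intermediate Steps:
$P{\left(z \right)} = \frac{1}{z}$ ($P{\left(z \right)} = 1 \frac{1}{z} = \frac{1}{z}$)
$W{\left(F \right)} = - 4 F$
$P{\left(-1 \right)} \sqrt{2048 + W{\left(11 \right)}} = \frac{\sqrt{2048 - 44}}{-1} = - \sqrt{2048 - 44} = - \sqrt{2004} = - 2 \sqrt{501}$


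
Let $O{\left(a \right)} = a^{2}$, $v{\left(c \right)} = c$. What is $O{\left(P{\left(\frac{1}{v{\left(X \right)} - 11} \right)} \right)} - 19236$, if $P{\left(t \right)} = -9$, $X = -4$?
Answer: $-19155$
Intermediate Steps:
$O{\left(P{\left(\frac{1}{v{\left(X \right)} - 11} \right)} \right)} - 19236 = \left(-9\right)^{2} - 19236 = 81 - 19236 = -19155$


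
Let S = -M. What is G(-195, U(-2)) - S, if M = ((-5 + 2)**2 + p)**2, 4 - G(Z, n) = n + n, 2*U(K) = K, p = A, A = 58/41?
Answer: 192415/1681 ≈ 114.46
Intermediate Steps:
A = 58/41 (A = 58*(1/41) = 58/41 ≈ 1.4146)
p = 58/41 ≈ 1.4146
U(K) = K/2
G(Z, n) = 4 - 2*n (G(Z, n) = 4 - (n + n) = 4 - 2*n)
M = 182329/1681 (M = ((-5 + 2)**2 + 58/41)**2 = ((-3)**2 + 58/41)**2 = (9 + 58/41)**2 = (427/41)**2 = 182329/1681 ≈ 108.46)
S = -182329/1681 (S = -1*182329/1681 = -182329/1681 ≈ -108.46)
G(-195, U(-2)) - S = (4 - (-2)) - 1*(-182329/1681) = (4 - 2*(-1)) + 182329/1681 = (4 + 2) + 182329/1681 = 6 + 182329/1681 = 192415/1681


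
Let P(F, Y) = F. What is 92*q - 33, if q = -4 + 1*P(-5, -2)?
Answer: -861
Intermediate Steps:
q = -9 (q = -4 + 1*(-5) = -4 - 5 = -9)
92*q - 33 = 92*(-9) - 33 = -828 - 33 = -861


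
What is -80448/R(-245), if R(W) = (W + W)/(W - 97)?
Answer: -13756608/245 ≈ -56149.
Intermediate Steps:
R(W) = 2*W/(-97 + W) (R(W) = (2*W)/(-97 + W) = 2*W/(-97 + W))
-80448/R(-245) = -80448/(2*(-245)/(-97 - 245)) = -80448/(2*(-245)/(-342)) = -80448/(2*(-245)*(-1/342)) = -80448/245/171 = -80448*171/245 = -13756608/245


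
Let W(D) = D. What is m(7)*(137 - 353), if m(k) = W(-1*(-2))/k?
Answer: -432/7 ≈ -61.714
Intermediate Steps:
m(k) = 2/k (m(k) = (-1*(-2))/k = 2/k)
m(7)*(137 - 353) = (2/7)*(137 - 353) = (2*(⅐))*(-216) = (2/7)*(-216) = -432/7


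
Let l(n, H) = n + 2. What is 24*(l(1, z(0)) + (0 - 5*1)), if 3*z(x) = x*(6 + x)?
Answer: -48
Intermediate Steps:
z(x) = x*(6 + x)/3 (z(x) = (x*(6 + x))/3 = x*(6 + x)/3)
l(n, H) = 2 + n
24*(l(1, z(0)) + (0 - 5*1)) = 24*((2 + 1) + (0 - 5*1)) = 24*(3 + (0 - 5)) = 24*(3 - 5) = 24*(-2) = -48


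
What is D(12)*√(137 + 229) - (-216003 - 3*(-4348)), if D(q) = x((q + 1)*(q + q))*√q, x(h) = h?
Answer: 202959 + 1872*√122 ≈ 2.2364e+5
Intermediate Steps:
D(q) = 2*q^(3/2)*(1 + q) (D(q) = ((q + 1)*(q + q))*√q = ((1 + q)*(2*q))*√q = (2*q*(1 + q))*√q = 2*q^(3/2)*(1 + q))
D(12)*√(137 + 229) - (-216003 - 3*(-4348)) = (2*12^(3/2)*(1 + 12))*√(137 + 229) - (-216003 - 3*(-4348)) = (2*(24*√3)*13)*√366 - (-216003 - 1*(-13044)) = (624*√3)*√366 - (-216003 + 13044) = 1872*√122 - 1*(-202959) = 1872*√122 + 202959 = 202959 + 1872*√122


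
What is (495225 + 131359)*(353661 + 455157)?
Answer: 506792417712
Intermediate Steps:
(495225 + 131359)*(353661 + 455157) = 626584*808818 = 506792417712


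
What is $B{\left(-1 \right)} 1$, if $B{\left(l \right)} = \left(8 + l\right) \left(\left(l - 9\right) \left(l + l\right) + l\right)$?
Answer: $133$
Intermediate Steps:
$B{\left(l \right)} = \left(8 + l\right) \left(l + 2 l \left(-9 + l\right)\right)$ ($B{\left(l \right)} = \left(8 + l\right) \left(\left(-9 + l\right) 2 l + l\right) = \left(8 + l\right) \left(2 l \left(-9 + l\right) + l\right) = \left(8 + l\right) \left(l + 2 l \left(-9 + l\right)\right)$)
$B{\left(-1 \right)} 1 = - (-136 - -1 + 2 \left(-1\right)^{2}) 1 = - (-136 + 1 + 2 \cdot 1) 1 = - (-136 + 1 + 2) 1 = \left(-1\right) \left(-133\right) 1 = 133 \cdot 1 = 133$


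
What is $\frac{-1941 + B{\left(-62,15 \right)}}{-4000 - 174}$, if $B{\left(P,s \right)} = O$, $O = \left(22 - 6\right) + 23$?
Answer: $\frac{951}{2087} \approx 0.45568$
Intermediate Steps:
$O = 39$ ($O = 16 + 23 = 39$)
$B{\left(P,s \right)} = 39$
$\frac{-1941 + B{\left(-62,15 \right)}}{-4000 - 174} = \frac{-1941 + 39}{-4000 - 174} = - \frac{1902}{-4174} = \left(-1902\right) \left(- \frac{1}{4174}\right) = \frac{951}{2087}$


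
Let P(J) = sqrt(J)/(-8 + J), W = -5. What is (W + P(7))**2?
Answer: (5 + sqrt(7))**2 ≈ 58.458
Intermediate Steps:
P(J) = sqrt(J)/(-8 + J)
(W + P(7))**2 = (-5 + sqrt(7)/(-8 + 7))**2 = (-5 + sqrt(7)/(-1))**2 = (-5 + sqrt(7)*(-1))**2 = (-5 - sqrt(7))**2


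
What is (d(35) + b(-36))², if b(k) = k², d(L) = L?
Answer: 1771561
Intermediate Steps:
(d(35) + b(-36))² = (35 + (-36)²)² = (35 + 1296)² = 1331² = 1771561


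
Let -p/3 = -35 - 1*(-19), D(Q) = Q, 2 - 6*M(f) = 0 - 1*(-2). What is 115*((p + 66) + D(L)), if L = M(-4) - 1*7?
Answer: 12305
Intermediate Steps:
M(f) = 0 (M(f) = ⅓ - (0 - 1*(-2))/6 = ⅓ - (0 + 2)/6 = ⅓ - ⅙*2 = ⅓ - ⅓ = 0)
L = -7 (L = 0 - 1*7 = 0 - 7 = -7)
p = 48 (p = -3*(-35 - 1*(-19)) = -3*(-35 + 19) = -3*(-16) = 48)
115*((p + 66) + D(L)) = 115*((48 + 66) - 7) = 115*(114 - 7) = 115*107 = 12305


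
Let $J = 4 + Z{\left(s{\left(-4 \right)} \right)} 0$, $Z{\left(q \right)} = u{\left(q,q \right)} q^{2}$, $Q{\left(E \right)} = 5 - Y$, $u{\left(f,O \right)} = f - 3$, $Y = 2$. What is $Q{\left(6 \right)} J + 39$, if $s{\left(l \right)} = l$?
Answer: $51$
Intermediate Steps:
$u{\left(f,O \right)} = -3 + f$
$Q{\left(E \right)} = 3$ ($Q{\left(E \right)} = 5 - 2 = 3$)
$Z{\left(q \right)} = q^{2} \left(-3 + q\right)$ ($Z{\left(q \right)} = \left(-3 + q\right) q^{2} = q^{2} \left(-3 + q\right)$)
$J = 4$ ($J = 4 + \left(-4\right)^{2} \left(-3 - 4\right) 0 = 4 + 16 \left(-7\right) 0 = 4 - 0 = 4 + 0 = 4$)
$Q{\left(6 \right)} J + 39 = 3 \cdot 4 + 39 = 12 + 39 = 51$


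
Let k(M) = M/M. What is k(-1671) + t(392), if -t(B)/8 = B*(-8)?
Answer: 25089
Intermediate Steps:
t(B) = 64*B (t(B) = -8*B*(-8) = -(-64)*B = 64*B)
k(M) = 1
k(-1671) + t(392) = 1 + 64*392 = 1 + 25088 = 25089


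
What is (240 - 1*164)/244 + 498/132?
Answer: 5481/1342 ≈ 4.0842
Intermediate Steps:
(240 - 1*164)/244 + 498/132 = (240 - 164)*(1/244) + 498*(1/132) = 76*(1/244) + 83/22 = 19/61 + 83/22 = 5481/1342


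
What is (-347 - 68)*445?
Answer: -184675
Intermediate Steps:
(-347 - 68)*445 = -415*445 = -184675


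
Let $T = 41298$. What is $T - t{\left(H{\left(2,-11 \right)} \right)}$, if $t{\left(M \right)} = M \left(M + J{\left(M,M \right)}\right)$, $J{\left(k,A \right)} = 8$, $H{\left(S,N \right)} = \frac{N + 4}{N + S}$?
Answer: $\frac{3344585}{81} \approx 41291.0$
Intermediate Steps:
$H{\left(S,N \right)} = \frac{4 + N}{N + S}$
$t{\left(M \right)} = M \left(8 + M\right)$ ($t{\left(M \right)} = M \left(M + 8\right) = M \left(8 + M\right)$)
$T - t{\left(H{\left(2,-11 \right)} \right)} = 41298 - \frac{4 - 11}{-11 + 2} \left(8 + \frac{4 - 11}{-11 + 2}\right) = 41298 - \frac{1}{-9} \left(-7\right) \left(8 + \frac{1}{-9} \left(-7\right)\right) = 41298 - \left(- \frac{1}{9}\right) \left(-7\right) \left(8 - - \frac{7}{9}\right) = 41298 - \frac{7 \left(8 + \frac{7}{9}\right)}{9} = 41298 - \frac{7}{9} \cdot \frac{79}{9} = 41298 - \frac{553}{81} = \frac{3344585}{81}$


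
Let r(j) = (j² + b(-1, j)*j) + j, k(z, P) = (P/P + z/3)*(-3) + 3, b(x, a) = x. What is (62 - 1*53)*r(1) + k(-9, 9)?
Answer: 18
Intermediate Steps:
k(z, P) = -z (k(z, P) = (1 + z*(⅓))*(-3) + 3 = (1 + z/3)*(-3) + 3 = (-3 - z) + 3 = -z)
r(j) = j² (r(j) = (j² - j) + j = j²)
(62 - 1*53)*r(1) + k(-9, 9) = (62 - 1*53)*1² - 1*(-9) = (62 - 53)*1 + 9 = 9*1 + 9 = 9 + 9 = 18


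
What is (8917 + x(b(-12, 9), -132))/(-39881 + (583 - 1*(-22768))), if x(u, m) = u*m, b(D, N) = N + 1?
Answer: -7597/16530 ≈ -0.45959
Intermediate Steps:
b(D, N) = 1 + N
x(u, m) = m*u
(8917 + x(b(-12, 9), -132))/(-39881 + (583 - 1*(-22768))) = (8917 - 132*(1 + 9))/(-39881 + (583 - 1*(-22768))) = (8917 - 132*10)/(-39881 + (583 + 22768)) = (8917 - 1320)/(-39881 + 23351) = 7597/(-16530) = 7597*(-1/16530) = -7597/16530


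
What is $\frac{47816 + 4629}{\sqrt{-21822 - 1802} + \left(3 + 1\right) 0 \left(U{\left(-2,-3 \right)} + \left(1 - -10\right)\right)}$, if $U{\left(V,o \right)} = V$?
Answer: $- \frac{52445 i \sqrt{5906}}{11812} \approx - 341.21 i$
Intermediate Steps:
$\frac{47816 + 4629}{\sqrt{-21822 - 1802} + \left(3 + 1\right) 0 \left(U{\left(-2,-3 \right)} + \left(1 - -10\right)\right)} = \frac{47816 + 4629}{\sqrt{-21822 - 1802} + \left(3 + 1\right) 0 \left(-2 + \left(1 - -10\right)\right)} = \frac{52445}{\sqrt{-23624} + 4 \cdot 0 \left(-2 + \left(1 + 10\right)\right)} = \frac{52445}{2 i \sqrt{5906} + 0 \left(-2 + 11\right)} = \frac{52445}{2 i \sqrt{5906} + 0 \cdot 9} = \frac{52445}{2 i \sqrt{5906} + 0} = \frac{52445}{2 i \sqrt{5906}} = 52445 \left(- \frac{i \sqrt{5906}}{11812}\right) = - \frac{52445 i \sqrt{5906}}{11812}$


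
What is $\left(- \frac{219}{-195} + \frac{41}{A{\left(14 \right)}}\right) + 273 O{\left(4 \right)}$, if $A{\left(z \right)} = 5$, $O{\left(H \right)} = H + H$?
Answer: $\frac{142566}{65} \approx 2193.3$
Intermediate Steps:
$O{\left(H \right)} = 2 H$
$\left(- \frac{219}{-195} + \frac{41}{A{\left(14 \right)}}\right) + 273 O{\left(4 \right)} = \left(- \frac{219}{-195} + \frac{41}{5}\right) + 273 \cdot 2 \cdot 4 = \left(\left(-219\right) \left(- \frac{1}{195}\right) + 41 \cdot \frac{1}{5}\right) + 273 \cdot 8 = \left(\frac{73}{65} + \frac{41}{5}\right) + 2184 = \frac{606}{65} + 2184 = \frac{142566}{65}$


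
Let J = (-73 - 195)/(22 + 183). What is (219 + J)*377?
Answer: 16824379/205 ≈ 82070.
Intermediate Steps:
J = -268/205 ≈ -1.3073
(219 + J)*377 = (219 - 268/205)*377 = (44627/205)*377 = 16824379/205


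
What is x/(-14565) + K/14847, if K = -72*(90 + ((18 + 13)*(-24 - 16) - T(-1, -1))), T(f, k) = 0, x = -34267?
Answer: 571581383/72082185 ≈ 7.9296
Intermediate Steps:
K = 82800 (K = -72*(90 + ((18 + 13)*(-24 - 16) - 1*0)) = -72*(90 + (31*(-40) + 0)) = -72*(90 + (-1240 + 0)) = -72*(90 - 1240) = -72*(-1150) = 82800)
x/(-14565) + K/14847 = -34267/(-14565) + 82800/14847 = -34267*(-1/14565) + 82800*(1/14847) = 34267/14565 + 27600/4949 = 571581383/72082185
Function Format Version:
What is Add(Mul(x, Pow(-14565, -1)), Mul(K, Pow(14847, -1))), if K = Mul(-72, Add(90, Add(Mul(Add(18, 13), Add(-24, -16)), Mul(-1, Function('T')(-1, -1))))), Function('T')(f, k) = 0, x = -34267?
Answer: Rational(571581383, 72082185) ≈ 7.9296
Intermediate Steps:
K = 82800 (K = Mul(-72, Add(90, Add(Mul(Add(18, 13), Add(-24, -16)), Mul(-1, 0)))) = Mul(-72, Add(90, Add(Mul(31, -40), 0))) = Mul(-72, Add(90, Add(-1240, 0))) = Mul(-72, Add(90, -1240)) = Mul(-72, -1150) = 82800)
Add(Mul(x, Pow(-14565, -1)), Mul(K, Pow(14847, -1))) = Add(Mul(-34267, Pow(-14565, -1)), Mul(82800, Pow(14847, -1))) = Add(Mul(-34267, Rational(-1, 14565)), Mul(82800, Rational(1, 14847))) = Add(Rational(34267, 14565), Rational(27600, 4949)) = Rational(571581383, 72082185)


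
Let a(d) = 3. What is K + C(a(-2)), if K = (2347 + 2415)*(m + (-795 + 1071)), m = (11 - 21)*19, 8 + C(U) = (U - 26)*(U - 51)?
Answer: 410628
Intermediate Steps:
C(U) = -8 + (-51 + U)*(-26 + U) (C(U) = -8 + (U - 26)*(U - 51) = -8 + (-26 + U)*(-51 + U) = -8 + (-51 + U)*(-26 + U))
m = -190 (m = -10*19 = -190)
K = 409532 (K = (2347 + 2415)*(-190 + (-795 + 1071)) = 4762*(-190 + 276) = 4762*86 = 409532)
K + C(a(-2)) = 409532 + (1318 + 3**2 - 77*3) = 409532 + (1318 + 9 - 231) = 409532 + 1096 = 410628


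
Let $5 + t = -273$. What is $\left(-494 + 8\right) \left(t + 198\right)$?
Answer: $38880$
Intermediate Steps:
$t = -278$ ($t = -5 - 273 = -278$)
$\left(-494 + 8\right) \left(t + 198\right) = \left(-494 + 8\right) \left(-278 + 198\right) = \left(-486\right) \left(-80\right) = 38880$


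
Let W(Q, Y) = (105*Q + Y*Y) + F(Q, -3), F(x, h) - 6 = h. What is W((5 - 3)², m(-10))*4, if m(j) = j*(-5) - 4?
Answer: 10156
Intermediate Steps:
F(x, h) = 6 + h
m(j) = -4 - 5*j (m(j) = -5*j - 4 = -4 - 5*j)
W(Q, Y) = 3 + Y² + 105*Q (W(Q, Y) = (105*Q + Y*Y) + (6 - 3) = (105*Q + Y²) + 3 = (Y² + 105*Q) + 3 = 3 + Y² + 105*Q)
W((5 - 3)², m(-10))*4 = (3 + (-4 - 5*(-10))² + 105*(5 - 3)²)*4 = (3 + (-4 + 50)² + 105*2²)*4 = (3 + 46² + 105*4)*4 = (3 + 2116 + 420)*4 = 2539*4 = 10156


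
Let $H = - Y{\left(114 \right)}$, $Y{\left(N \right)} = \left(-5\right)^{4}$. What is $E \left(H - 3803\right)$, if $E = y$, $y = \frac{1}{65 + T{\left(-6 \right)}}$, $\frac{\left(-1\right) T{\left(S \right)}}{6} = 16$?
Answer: $\frac{4428}{31} \approx 142.84$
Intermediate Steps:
$Y{\left(N \right)} = 625$
$H = -625$ ($H = \left(-1\right) 625 = -625$)
$T{\left(S \right)} = -96$ ($T{\left(S \right)} = \left(-6\right) 16 = -96$)
$y = - \frac{1}{31}$ ($y = \frac{1}{65 - 96} = \frac{1}{-31} = - \frac{1}{31} \approx -0.032258$)
$E = - \frac{1}{31} \approx -0.032258$
$E \left(H - 3803\right) = - \frac{-625 - 3803}{31} = \left(- \frac{1}{31}\right) \left(-4428\right) = \frac{4428}{31}$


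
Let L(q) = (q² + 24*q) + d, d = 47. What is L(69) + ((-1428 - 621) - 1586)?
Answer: 2829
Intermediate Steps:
L(q) = 47 + q² + 24*q (L(q) = (q² + 24*q) + 47 = 47 + q² + 24*q)
L(69) + ((-1428 - 621) - 1586) = (47 + 69² + 24*69) + ((-1428 - 621) - 1586) = (47 + 4761 + 1656) + (-2049 - 1586) = 6464 - 3635 = 2829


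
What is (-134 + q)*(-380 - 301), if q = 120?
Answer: 9534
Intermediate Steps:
(-134 + q)*(-380 - 301) = (-134 + 120)*(-380 - 301) = -14*(-681) = 9534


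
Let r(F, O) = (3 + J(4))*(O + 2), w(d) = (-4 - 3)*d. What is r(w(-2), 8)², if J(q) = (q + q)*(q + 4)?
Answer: 448900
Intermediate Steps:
J(q) = 2*q*(4 + q) (J(q) = (2*q)*(4 + q) = 2*q*(4 + q))
w(d) = -7*d
r(F, O) = 134 + 67*O (r(F, O) = (3 + 2*4*(4 + 4))*(O + 2) = (3 + 2*4*8)*(2 + O) = (3 + 64)*(2 + O) = 67*(2 + O) = 134 + 67*O)
r(w(-2), 8)² = (134 + 67*8)² = (134 + 536)² = 670² = 448900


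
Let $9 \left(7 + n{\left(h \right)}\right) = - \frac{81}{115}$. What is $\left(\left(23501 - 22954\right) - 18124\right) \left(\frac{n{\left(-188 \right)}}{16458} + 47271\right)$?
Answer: $- \frac{262097685873702}{315445} \approx -8.3088 \cdot 10^{8}$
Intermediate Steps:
$n{\left(h \right)} = - \frac{814}{115}$ ($n{\left(h \right)} = -7 + \frac{\left(-81\right) \frac{1}{115}}{9} = -7 + \frac{1}{9} \left(- \frac{81}{115}\right) = -7 - \frac{9}{115} = - \frac{814}{115}$)
$\left(\left(23501 - 22954\right) - 18124\right) \left(\frac{n{\left(-188 \right)}}{16458} + 47271\right) = \left(\left(23501 - 22954\right) - 18124\right) \left(- \frac{814}{115 \cdot 16458} + 47271\right) = \left(547 - 18124\right) \left(\left(- \frac{814}{115}\right) \frac{1}{16458} + 47271\right) = - 17577 \left(- \frac{407}{946335} + 47271\right) = \left(-17577\right) \frac{44734201378}{946335} = - \frac{262097685873702}{315445}$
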